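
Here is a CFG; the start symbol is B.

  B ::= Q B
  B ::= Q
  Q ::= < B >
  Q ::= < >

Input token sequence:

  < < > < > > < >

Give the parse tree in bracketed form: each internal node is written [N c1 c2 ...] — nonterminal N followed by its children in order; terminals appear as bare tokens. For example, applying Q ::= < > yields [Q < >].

[B [Q < [B [Q < >] [B [Q < >]]] >] [B [Q < >]]]

B
Q B
< B > B
< Q B > B
< < > B > B
< < > Q > B
< < > < > > B
< < > < > > Q
< < > < > > < >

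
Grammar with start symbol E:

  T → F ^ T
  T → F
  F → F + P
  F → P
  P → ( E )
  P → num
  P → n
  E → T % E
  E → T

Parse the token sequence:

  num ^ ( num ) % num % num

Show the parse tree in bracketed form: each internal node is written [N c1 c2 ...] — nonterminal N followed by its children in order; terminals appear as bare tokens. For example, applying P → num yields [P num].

E
T % E
F ^ T % E
P ^ T % E
num ^ T % E
num ^ F % E
num ^ P % E
num ^ ( E ) % E
num ^ ( T ) % E
num ^ ( F ) % E
num ^ ( P ) % E
num ^ ( num ) % E
num ^ ( num ) % T % E
num ^ ( num ) % F % E
num ^ ( num ) % P % E
num ^ ( num ) % num % E
num ^ ( num ) % num % T
num ^ ( num ) % num % F
num ^ ( num ) % num % P
num ^ ( num ) % num % num

[E [T [F [P num]] ^ [T [F [P ( [E [T [F [P num]]]] )]]]] % [E [T [F [P num]]] % [E [T [F [P num]]]]]]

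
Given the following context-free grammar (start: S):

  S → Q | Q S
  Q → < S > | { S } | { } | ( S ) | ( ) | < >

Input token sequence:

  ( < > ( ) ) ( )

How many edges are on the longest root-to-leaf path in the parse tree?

5

[S [Q ( [S [Q < >] [S [Q ( )]]] )] [S [Q ( )]]]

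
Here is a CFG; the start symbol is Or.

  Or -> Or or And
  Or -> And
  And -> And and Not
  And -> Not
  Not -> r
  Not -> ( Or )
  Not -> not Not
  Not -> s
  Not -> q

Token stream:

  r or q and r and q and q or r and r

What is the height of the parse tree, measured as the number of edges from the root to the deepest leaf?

7

[Or [Or [Or [And [Not r]]] or [And [And [And [And [Not q]] and [Not r]] and [Not q]] and [Not q]]] or [And [And [Not r]] and [Not r]]]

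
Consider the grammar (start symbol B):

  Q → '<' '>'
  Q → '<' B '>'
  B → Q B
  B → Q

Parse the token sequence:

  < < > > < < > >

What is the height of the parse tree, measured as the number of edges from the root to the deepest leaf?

[B [Q < [B [Q < >]] >] [B [Q < [B [Q < >]] >]]]

5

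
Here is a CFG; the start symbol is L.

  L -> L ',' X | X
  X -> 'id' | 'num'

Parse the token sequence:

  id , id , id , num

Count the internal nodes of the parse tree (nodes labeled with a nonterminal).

[L [L [L [L [X id]] , [X id]] , [X id]] , [X num]]

8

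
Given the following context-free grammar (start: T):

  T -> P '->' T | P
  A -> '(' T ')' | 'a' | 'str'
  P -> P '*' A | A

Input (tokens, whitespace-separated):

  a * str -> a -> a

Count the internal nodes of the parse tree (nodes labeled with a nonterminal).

[T [P [P [A a]] * [A str]] -> [T [P [A a]] -> [T [P [A a]]]]]

11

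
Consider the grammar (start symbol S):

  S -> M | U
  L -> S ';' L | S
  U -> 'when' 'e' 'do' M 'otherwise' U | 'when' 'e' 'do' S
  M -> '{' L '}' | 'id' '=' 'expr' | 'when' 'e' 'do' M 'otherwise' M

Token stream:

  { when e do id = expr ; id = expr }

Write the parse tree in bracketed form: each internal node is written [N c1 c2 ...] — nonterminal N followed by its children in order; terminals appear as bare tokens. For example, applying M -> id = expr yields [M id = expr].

S
M
{ L }
{ S ; L }
{ U ; L }
{ when e do S ; L }
{ when e do M ; L }
{ when e do id = expr ; L }
{ when e do id = expr ; S }
{ when e do id = expr ; M }
{ when e do id = expr ; id = expr }

[S [M { [L [S [U when e do [S [M id = expr]]]] ; [L [S [M id = expr]]]] }]]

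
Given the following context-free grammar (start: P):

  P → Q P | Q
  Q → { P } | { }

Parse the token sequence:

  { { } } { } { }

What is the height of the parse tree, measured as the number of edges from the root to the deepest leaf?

4

[P [Q { [P [Q { }]] }] [P [Q { }] [P [Q { }]]]]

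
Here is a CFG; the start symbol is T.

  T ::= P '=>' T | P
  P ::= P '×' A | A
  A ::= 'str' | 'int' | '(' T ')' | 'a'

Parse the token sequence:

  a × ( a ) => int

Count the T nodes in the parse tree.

3

[T [P [P [A a]] × [A ( [T [P [A a]]] )]] => [T [P [A int]]]]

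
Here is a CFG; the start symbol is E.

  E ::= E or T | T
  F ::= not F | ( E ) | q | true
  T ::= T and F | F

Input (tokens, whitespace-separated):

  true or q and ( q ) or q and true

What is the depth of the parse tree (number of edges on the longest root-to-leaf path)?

[E [E [E [T [F true]]] or [T [T [F q]] and [F ( [E [T [F q]]] )]]] or [T [T [F q]] and [F true]]]

7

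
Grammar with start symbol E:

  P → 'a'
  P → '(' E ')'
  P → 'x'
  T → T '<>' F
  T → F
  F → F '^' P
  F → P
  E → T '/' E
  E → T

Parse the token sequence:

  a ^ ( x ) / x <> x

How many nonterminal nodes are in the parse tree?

[E [T [F [F [P a]] ^ [P ( [E [T [F [P x]]]] )]]] / [E [T [T [F [P x]]] <> [F [P x]]]]]

17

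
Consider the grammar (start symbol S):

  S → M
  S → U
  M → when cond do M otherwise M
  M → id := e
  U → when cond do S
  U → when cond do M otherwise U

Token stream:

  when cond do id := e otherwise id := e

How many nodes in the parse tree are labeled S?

[S [M when cond do [M id := e] otherwise [M id := e]]]

1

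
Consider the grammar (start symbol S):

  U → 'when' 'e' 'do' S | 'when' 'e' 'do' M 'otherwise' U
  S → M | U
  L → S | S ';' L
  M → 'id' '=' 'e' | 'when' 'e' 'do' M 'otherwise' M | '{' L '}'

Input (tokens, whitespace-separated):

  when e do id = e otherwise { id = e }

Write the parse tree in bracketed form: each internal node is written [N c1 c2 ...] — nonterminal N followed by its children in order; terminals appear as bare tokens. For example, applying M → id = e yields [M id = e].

[S [M when e do [M id = e] otherwise [M { [L [S [M id = e]]] }]]]

S
M
when e do M otherwise M
when e do id = e otherwise M
when e do id = e otherwise { L }
when e do id = e otherwise { S }
when e do id = e otherwise { M }
when e do id = e otherwise { id = e }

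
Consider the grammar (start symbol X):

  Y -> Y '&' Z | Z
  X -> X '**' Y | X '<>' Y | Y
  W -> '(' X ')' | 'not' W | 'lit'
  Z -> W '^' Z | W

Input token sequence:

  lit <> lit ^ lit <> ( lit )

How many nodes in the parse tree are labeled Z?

5

[X [X [X [Y [Z [W lit]]]] <> [Y [Z [W lit] ^ [Z [W lit]]]]] <> [Y [Z [W ( [X [Y [Z [W lit]]]] )]]]]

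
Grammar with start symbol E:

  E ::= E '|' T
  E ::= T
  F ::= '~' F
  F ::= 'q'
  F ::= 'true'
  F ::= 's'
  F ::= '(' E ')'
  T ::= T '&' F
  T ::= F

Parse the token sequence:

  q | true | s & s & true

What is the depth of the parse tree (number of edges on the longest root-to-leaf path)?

5

[E [E [E [T [F q]]] | [T [F true]]] | [T [T [T [F s]] & [F s]] & [F true]]]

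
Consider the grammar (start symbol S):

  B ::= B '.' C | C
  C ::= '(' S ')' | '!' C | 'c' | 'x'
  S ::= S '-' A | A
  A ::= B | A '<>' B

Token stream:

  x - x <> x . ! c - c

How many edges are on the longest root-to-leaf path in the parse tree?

[S [S [S [A [B [C x]]]] - [A [A [B [C x]]] <> [B [B [C x]] . [C ! [C c]]]]] - [A [B [C c]]]]

6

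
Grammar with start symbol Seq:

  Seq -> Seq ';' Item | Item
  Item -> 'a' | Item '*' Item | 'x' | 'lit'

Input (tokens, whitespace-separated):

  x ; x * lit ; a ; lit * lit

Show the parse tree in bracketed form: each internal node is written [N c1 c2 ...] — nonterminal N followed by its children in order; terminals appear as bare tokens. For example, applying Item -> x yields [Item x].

[Seq [Seq [Seq [Seq [Item x]] ; [Item [Item x] * [Item lit]]] ; [Item a]] ; [Item [Item lit] * [Item lit]]]

Seq
Seq ; Item
Seq ; Item ; Item
Seq ; Item ; Item ; Item
Item ; Item ; Item ; Item
x ; Item ; Item ; Item
x ; Item * Item ; Item ; Item
x ; x * Item ; Item ; Item
x ; x * lit ; Item ; Item
x ; x * lit ; a ; Item
x ; x * lit ; a ; Item * Item
x ; x * lit ; a ; lit * Item
x ; x * lit ; a ; lit * lit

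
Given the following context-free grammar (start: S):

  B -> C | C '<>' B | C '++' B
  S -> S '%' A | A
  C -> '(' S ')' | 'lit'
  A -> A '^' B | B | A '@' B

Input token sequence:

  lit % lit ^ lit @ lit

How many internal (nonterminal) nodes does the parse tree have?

[S [S [A [B [C lit]]]] % [A [A [A [B [C lit]]] ^ [B [C lit]]] @ [B [C lit]]]]

14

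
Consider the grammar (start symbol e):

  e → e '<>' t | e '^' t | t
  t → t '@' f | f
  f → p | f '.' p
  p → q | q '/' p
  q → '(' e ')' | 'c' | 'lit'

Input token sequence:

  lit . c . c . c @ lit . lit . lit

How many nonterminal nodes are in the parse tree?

24

[e [t [t [f [f [f [f [p [q lit]]] . [p [q c]]] . [p [q c]]] . [p [q c]]]] @ [f [f [f [p [q lit]]] . [p [q lit]]] . [p [q lit]]]]]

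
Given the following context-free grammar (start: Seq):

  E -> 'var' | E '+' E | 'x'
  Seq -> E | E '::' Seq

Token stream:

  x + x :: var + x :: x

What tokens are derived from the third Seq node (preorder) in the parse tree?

x

[Seq [E [E x] + [E x]] :: [Seq [E [E var] + [E x]] :: [Seq [E x]]]]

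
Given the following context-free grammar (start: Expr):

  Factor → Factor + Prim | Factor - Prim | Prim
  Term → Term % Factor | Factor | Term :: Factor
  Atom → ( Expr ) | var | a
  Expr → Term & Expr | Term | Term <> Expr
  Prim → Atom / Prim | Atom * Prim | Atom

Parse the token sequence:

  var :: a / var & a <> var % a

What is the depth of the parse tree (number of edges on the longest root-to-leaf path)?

8

[Expr [Term [Term [Factor [Prim [Atom var]]]] :: [Factor [Prim [Atom a] / [Prim [Atom var]]]]] & [Expr [Term [Factor [Prim [Atom a]]]] <> [Expr [Term [Term [Factor [Prim [Atom var]]]] % [Factor [Prim [Atom a]]]]]]]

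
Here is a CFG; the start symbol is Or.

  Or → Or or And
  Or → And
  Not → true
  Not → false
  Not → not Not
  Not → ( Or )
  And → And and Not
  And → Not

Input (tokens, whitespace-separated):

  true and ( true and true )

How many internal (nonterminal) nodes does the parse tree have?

10

[Or [And [And [Not true]] and [Not ( [Or [And [And [Not true]] and [Not true]]] )]]]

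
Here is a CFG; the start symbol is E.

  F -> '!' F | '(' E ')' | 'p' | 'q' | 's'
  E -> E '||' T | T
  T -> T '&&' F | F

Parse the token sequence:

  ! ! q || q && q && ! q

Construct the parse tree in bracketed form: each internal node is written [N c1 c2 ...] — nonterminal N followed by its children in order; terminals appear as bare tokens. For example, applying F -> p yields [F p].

E
E || T
T || T
F || T
! F || T
! ! F || T
! ! q || T
! ! q || T && F
! ! q || T && F && F
! ! q || F && F && F
! ! q || q && F && F
! ! q || q && q && F
! ! q || q && q && ! F
! ! q || q && q && ! q

[E [E [T [F ! [F ! [F q]]]]] || [T [T [T [F q]] && [F q]] && [F ! [F q]]]]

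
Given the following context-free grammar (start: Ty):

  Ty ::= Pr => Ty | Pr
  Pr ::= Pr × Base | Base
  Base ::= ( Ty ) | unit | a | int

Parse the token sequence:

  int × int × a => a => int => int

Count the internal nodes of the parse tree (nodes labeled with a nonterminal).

[Ty [Pr [Pr [Pr [Base int]] × [Base int]] × [Base a]] => [Ty [Pr [Base a]] => [Ty [Pr [Base int]] => [Ty [Pr [Base int]]]]]]

16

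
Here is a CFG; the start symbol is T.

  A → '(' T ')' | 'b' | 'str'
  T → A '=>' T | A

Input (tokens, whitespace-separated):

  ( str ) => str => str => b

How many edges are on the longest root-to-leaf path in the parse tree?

5

[T [A ( [T [A str]] )] => [T [A str] => [T [A str] => [T [A b]]]]]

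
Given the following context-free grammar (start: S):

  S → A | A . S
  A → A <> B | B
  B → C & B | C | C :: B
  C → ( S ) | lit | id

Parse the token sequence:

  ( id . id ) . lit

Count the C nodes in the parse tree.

[S [A [B [C ( [S [A [B [C id]]] . [S [A [B [C id]]]]] )]]] . [S [A [B [C lit]]]]]

4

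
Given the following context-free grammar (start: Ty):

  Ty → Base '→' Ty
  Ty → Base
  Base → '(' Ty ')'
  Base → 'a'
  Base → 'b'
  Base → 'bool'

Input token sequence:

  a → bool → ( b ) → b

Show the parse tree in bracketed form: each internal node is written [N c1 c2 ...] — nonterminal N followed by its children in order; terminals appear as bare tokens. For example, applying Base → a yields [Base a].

[Ty [Base a] → [Ty [Base bool] → [Ty [Base ( [Ty [Base b]] )] → [Ty [Base b]]]]]

Ty
Base → Ty
a → Ty
a → Base → Ty
a → bool → Ty
a → bool → Base → Ty
a → bool → ( Ty ) → Ty
a → bool → ( Base ) → Ty
a → bool → ( b ) → Ty
a → bool → ( b ) → Base
a → bool → ( b ) → b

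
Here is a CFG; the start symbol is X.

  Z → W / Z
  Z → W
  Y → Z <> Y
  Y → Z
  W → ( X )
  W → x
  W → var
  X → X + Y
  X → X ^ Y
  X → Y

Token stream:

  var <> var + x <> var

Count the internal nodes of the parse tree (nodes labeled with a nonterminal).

14

[X [X [Y [Z [W var]] <> [Y [Z [W var]]]]] + [Y [Z [W x]] <> [Y [Z [W var]]]]]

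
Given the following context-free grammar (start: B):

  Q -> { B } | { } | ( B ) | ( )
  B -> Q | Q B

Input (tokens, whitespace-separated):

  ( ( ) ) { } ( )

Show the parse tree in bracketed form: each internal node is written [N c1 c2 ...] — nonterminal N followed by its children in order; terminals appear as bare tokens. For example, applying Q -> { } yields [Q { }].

[B [Q ( [B [Q ( )]] )] [B [Q { }] [B [Q ( )]]]]

B
Q B
( B ) B
( Q ) B
( ( ) ) B
( ( ) ) Q B
( ( ) ) { } B
( ( ) ) { } Q
( ( ) ) { } ( )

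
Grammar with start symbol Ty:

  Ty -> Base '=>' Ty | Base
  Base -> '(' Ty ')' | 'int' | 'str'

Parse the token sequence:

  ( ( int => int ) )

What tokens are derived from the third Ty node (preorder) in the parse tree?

int => int

[Ty [Base ( [Ty [Base ( [Ty [Base int] => [Ty [Base int]]] )]] )]]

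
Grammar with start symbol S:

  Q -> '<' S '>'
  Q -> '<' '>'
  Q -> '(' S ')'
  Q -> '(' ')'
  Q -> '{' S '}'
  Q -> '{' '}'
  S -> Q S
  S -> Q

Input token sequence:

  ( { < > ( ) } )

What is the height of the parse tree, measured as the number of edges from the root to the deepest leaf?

7

[S [Q ( [S [Q { [S [Q < >] [S [Q ( )]]] }]] )]]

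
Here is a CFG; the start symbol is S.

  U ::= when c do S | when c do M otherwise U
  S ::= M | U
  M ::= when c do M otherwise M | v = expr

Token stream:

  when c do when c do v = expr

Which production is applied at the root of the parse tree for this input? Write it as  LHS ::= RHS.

S ::= U

[S [U when c do [S [U when c do [S [M v = expr]]]]]]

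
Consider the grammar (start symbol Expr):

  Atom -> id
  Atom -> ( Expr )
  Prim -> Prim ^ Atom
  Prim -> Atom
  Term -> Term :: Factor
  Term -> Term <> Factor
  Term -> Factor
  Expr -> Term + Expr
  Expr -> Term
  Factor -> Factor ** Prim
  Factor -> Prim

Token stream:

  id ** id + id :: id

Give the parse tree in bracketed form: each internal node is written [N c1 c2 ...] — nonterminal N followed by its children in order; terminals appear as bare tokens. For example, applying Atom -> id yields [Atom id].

[Expr [Term [Factor [Factor [Prim [Atom id]]] ** [Prim [Atom id]]]] + [Expr [Term [Term [Factor [Prim [Atom id]]]] :: [Factor [Prim [Atom id]]]]]]

Expr
Term + Expr
Factor + Expr
Factor ** Prim + Expr
Prim ** Prim + Expr
Atom ** Prim + Expr
id ** Prim + Expr
id ** Atom + Expr
id ** id + Expr
id ** id + Term
id ** id + Term :: Factor
id ** id + Factor :: Factor
id ** id + Prim :: Factor
id ** id + Atom :: Factor
id ** id + id :: Factor
id ** id + id :: Prim
id ** id + id :: Atom
id ** id + id :: id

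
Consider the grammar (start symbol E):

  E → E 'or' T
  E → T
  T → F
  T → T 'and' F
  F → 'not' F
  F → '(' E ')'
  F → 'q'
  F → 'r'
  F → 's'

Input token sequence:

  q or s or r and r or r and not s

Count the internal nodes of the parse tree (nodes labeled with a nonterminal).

[E [E [E [E [T [F q]]] or [T [F s]]] or [T [T [F r]] and [F r]]] or [T [T [F r]] and [F not [F s]]]]

17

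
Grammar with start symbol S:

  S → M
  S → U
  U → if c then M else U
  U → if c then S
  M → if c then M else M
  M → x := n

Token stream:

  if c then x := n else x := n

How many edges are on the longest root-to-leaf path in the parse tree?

3

[S [M if c then [M x := n] else [M x := n]]]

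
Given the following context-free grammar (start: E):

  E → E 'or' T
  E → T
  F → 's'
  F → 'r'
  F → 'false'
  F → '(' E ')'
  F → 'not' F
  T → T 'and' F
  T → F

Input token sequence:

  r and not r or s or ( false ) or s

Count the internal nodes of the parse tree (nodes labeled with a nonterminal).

[E [E [E [E [T [T [F r]] and [F not [F r]]]] or [T [F s]]] or [T [F ( [E [T [F false]]] )]]] or [T [F s]]]

18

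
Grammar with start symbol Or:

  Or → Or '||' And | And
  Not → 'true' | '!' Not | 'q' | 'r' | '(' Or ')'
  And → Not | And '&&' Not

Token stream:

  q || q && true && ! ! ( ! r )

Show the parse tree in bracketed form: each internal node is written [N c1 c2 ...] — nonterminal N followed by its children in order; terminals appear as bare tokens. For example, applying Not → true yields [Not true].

Or
Or || And
And || And
Not || And
q || And
q || And && Not
q || And && Not && Not
q || Not && Not && Not
q || q && Not && Not
q || q && true && Not
q || q && true && ! Not
q || q && true && ! ! Not
q || q && true && ! ! ( Or )
q || q && true && ! ! ( And )
q || q && true && ! ! ( Not )
q || q && true && ! ! ( ! Not )
q || q && true && ! ! ( ! r )

[Or [Or [And [Not q]]] || [And [And [And [Not q]] && [Not true]] && [Not ! [Not ! [Not ( [Or [And [Not ! [Not r]]]] )]]]]]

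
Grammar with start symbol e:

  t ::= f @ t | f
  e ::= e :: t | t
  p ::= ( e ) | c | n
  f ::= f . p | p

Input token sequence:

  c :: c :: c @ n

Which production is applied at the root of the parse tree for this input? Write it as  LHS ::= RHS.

e ::= e :: t

[e [e [e [t [f [p c]]]] :: [t [f [p c]]]] :: [t [f [p c]] @ [t [f [p n]]]]]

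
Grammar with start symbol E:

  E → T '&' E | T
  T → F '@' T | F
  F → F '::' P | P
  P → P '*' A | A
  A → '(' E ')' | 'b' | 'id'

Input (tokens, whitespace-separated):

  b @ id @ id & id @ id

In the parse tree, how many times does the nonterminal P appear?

[E [T [F [P [A b]]] @ [T [F [P [A id]]] @ [T [F [P [A id]]]]]] & [E [T [F [P [A id]]] @ [T [F [P [A id]]]]]]]

5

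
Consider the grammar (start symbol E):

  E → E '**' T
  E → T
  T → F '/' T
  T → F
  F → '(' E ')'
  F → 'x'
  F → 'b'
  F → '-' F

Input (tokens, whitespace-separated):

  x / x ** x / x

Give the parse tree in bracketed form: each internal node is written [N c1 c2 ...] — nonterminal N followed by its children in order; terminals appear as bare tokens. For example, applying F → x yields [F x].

E
E ** T
T ** T
F / T ** T
x / T ** T
x / F ** T
x / x ** T
x / x ** F / T
x / x ** x / T
x / x ** x / F
x / x ** x / x

[E [E [T [F x] / [T [F x]]]] ** [T [F x] / [T [F x]]]]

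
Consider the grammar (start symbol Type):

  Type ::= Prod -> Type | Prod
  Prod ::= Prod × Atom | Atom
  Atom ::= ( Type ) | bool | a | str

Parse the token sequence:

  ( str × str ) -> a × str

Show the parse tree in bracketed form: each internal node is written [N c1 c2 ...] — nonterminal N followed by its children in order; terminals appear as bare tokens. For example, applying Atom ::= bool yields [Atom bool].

[Type [Prod [Atom ( [Type [Prod [Prod [Atom str]] × [Atom str]]] )]] -> [Type [Prod [Prod [Atom a]] × [Atom str]]]]

Type
Prod -> Type
Atom -> Type
( Type ) -> Type
( Prod ) -> Type
( Prod × Atom ) -> Type
( Atom × Atom ) -> Type
( str × Atom ) -> Type
( str × str ) -> Type
( str × str ) -> Prod
( str × str ) -> Prod × Atom
( str × str ) -> Atom × Atom
( str × str ) -> a × Atom
( str × str ) -> a × str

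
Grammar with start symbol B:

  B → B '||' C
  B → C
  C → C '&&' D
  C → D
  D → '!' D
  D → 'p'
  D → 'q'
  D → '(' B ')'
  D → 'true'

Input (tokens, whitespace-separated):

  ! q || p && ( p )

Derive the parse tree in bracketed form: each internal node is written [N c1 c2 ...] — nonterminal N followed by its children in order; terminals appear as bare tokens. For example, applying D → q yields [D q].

B
B || C
C || C
D || C
! D || C
! q || C
! q || C && D
! q || D && D
! q || p && D
! q || p && ( B )
! q || p && ( C )
! q || p && ( D )
! q || p && ( p )

[B [B [C [D ! [D q]]]] || [C [C [D p]] && [D ( [B [C [D p]]] )]]]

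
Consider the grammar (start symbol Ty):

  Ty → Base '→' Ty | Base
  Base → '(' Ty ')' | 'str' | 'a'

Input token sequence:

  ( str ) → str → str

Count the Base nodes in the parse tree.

[Ty [Base ( [Ty [Base str]] )] → [Ty [Base str] → [Ty [Base str]]]]

4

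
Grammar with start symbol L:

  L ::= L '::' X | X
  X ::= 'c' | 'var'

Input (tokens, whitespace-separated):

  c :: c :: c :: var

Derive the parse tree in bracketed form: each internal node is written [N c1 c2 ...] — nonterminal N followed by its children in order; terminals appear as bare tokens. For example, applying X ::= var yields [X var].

[L [L [L [L [X c]] :: [X c]] :: [X c]] :: [X var]]

L
L :: X
L :: X :: X
L :: X :: X :: X
X :: X :: X :: X
c :: X :: X :: X
c :: c :: X :: X
c :: c :: c :: X
c :: c :: c :: var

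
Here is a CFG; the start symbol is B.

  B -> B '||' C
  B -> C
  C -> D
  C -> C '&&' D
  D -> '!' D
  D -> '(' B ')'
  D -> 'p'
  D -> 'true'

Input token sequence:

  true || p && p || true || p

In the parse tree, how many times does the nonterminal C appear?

5

[B [B [B [B [C [D true]]] || [C [C [D p]] && [D p]]] || [C [D true]]] || [C [D p]]]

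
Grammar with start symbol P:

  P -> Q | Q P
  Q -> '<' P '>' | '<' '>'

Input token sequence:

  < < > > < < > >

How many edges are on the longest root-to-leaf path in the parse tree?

5

[P [Q < [P [Q < >]] >] [P [Q < [P [Q < >]] >]]]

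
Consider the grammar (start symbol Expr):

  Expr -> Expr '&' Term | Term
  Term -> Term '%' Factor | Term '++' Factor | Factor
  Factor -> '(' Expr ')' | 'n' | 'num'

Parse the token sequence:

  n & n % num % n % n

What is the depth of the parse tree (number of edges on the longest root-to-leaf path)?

[Expr [Expr [Term [Factor n]]] & [Term [Term [Term [Term [Factor n]] % [Factor num]] % [Factor n]] % [Factor n]]]

6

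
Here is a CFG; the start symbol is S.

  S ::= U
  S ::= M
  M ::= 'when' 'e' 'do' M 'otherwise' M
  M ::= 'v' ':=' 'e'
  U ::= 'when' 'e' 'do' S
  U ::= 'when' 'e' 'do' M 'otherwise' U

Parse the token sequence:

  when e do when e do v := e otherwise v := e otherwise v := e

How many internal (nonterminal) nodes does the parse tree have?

6

[S [M when e do [M when e do [M v := e] otherwise [M v := e]] otherwise [M v := e]]]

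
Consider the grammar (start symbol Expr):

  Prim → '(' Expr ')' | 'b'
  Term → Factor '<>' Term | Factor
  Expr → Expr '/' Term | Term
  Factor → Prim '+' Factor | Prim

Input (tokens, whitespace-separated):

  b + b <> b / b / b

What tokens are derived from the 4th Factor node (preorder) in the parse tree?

b

[Expr [Expr [Expr [Term [Factor [Prim b] + [Factor [Prim b]]] <> [Term [Factor [Prim b]]]]] / [Term [Factor [Prim b]]]] / [Term [Factor [Prim b]]]]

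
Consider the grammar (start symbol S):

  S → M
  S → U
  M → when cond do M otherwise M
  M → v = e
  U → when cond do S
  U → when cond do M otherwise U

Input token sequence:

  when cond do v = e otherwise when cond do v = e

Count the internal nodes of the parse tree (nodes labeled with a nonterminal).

6

[S [U when cond do [M v = e] otherwise [U when cond do [S [M v = e]]]]]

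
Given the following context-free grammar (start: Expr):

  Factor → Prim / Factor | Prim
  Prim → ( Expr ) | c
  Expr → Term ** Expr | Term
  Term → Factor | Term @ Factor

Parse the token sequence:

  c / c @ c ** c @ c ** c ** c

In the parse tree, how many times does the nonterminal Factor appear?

[Expr [Term [Term [Factor [Prim c] / [Factor [Prim c]]]] @ [Factor [Prim c]]] ** [Expr [Term [Term [Factor [Prim c]]] @ [Factor [Prim c]]] ** [Expr [Term [Factor [Prim c]]] ** [Expr [Term [Factor [Prim c]]]]]]]

7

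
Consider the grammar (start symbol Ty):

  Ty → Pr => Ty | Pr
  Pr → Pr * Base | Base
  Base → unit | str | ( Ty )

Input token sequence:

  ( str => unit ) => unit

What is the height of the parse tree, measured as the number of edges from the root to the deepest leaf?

[Ty [Pr [Base ( [Ty [Pr [Base str]] => [Ty [Pr [Base unit]]]] )]] => [Ty [Pr [Base unit]]]]

7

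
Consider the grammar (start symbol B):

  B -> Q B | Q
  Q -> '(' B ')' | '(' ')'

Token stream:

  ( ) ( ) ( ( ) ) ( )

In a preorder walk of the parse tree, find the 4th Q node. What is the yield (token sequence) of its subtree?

( )

[B [Q ( )] [B [Q ( )] [B [Q ( [B [Q ( )]] )] [B [Q ( )]]]]]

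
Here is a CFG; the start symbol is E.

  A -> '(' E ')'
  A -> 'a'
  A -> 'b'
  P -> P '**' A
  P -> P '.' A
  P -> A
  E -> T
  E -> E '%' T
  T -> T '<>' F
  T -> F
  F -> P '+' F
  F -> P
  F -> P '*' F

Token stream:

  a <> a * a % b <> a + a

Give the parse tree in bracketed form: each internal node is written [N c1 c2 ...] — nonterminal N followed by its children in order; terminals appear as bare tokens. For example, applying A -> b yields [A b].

[E [E [T [T [F [P [A a]]]] <> [F [P [A a]] * [F [P [A a]]]]]] % [T [T [F [P [A b]]]] <> [F [P [A a]] + [F [P [A a]]]]]]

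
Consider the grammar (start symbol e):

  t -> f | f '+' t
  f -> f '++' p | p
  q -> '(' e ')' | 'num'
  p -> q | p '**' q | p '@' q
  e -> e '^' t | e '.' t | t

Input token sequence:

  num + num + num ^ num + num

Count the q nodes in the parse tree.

5

[e [e [t [f [p [q num]]] + [t [f [p [q num]]] + [t [f [p [q num]]]]]]] ^ [t [f [p [q num]]] + [t [f [p [q num]]]]]]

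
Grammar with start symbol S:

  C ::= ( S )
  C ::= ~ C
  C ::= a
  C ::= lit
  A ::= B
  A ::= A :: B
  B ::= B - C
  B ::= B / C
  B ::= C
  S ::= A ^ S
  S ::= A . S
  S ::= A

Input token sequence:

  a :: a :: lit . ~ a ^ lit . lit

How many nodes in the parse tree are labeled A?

6

[S [A [A [A [B [C a]]] :: [B [C a]]] :: [B [C lit]]] . [S [A [B [C ~ [C a]]]] ^ [S [A [B [C lit]]] . [S [A [B [C lit]]]]]]]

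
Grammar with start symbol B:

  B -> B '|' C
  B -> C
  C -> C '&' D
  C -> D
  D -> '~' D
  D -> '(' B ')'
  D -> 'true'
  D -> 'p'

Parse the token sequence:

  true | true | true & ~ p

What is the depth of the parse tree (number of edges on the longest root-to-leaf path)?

[B [B [B [C [D true]]] | [C [D true]]] | [C [C [D true]] & [D ~ [D p]]]]

5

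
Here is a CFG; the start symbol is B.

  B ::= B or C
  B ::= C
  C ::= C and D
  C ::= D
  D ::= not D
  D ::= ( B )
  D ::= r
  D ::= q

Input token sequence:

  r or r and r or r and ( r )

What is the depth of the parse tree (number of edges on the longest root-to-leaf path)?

6

[B [B [B [C [D r]]] or [C [C [D r]] and [D r]]] or [C [C [D r]] and [D ( [B [C [D r]]] )]]]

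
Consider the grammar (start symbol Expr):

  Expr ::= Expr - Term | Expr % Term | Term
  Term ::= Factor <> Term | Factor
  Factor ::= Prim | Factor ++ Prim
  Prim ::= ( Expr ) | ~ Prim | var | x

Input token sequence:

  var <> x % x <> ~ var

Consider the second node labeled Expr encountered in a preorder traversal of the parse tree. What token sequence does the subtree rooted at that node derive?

var <> x

[Expr [Expr [Term [Factor [Prim var]] <> [Term [Factor [Prim x]]]]] % [Term [Factor [Prim x]] <> [Term [Factor [Prim ~ [Prim var]]]]]]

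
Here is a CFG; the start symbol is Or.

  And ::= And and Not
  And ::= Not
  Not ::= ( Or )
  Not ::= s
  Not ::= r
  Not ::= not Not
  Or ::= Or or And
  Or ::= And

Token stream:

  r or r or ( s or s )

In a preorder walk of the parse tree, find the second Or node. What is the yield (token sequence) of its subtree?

[Or [Or [Or [And [Not r]]] or [And [Not r]]] or [And [Not ( [Or [Or [And [Not s]]] or [And [Not s]]] )]]]

r or r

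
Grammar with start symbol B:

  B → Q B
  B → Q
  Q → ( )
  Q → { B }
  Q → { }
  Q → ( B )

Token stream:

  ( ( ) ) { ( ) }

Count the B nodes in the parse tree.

[B [Q ( [B [Q ( )]] )] [B [Q { [B [Q ( )]] }]]]

4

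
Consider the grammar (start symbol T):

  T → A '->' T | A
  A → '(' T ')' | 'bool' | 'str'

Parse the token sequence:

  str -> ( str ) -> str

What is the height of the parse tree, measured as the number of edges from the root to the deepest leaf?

5

[T [A str] -> [T [A ( [T [A str]] )] -> [T [A str]]]]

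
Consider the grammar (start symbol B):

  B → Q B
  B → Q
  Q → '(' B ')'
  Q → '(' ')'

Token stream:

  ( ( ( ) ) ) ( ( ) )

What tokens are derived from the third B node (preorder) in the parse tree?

( )

[B [Q ( [B [Q ( [B [Q ( )]] )]] )] [B [Q ( [B [Q ( )]] )]]]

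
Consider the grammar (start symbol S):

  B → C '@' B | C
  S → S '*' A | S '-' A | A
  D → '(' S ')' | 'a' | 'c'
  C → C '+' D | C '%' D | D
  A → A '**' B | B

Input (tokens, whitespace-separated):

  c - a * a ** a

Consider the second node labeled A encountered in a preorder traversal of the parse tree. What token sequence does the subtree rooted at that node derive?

a

[S [S [S [A [B [C [D c]]]]] - [A [B [C [D a]]]]] * [A [A [B [C [D a]]]] ** [B [C [D a]]]]]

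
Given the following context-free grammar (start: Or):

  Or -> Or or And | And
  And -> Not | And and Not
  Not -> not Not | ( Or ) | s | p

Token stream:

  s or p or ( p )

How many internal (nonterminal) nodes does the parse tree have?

12

[Or [Or [Or [And [Not s]]] or [And [Not p]]] or [And [Not ( [Or [And [Not p]]] )]]]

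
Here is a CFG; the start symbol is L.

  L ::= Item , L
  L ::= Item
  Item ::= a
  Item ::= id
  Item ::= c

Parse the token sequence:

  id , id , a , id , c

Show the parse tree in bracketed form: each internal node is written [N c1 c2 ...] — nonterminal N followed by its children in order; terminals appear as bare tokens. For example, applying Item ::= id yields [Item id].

[L [Item id] , [L [Item id] , [L [Item a] , [L [Item id] , [L [Item c]]]]]]

L
Item , L
id , L
id , Item , L
id , id , L
id , id , Item , L
id , id , a , L
id , id , a , Item , L
id , id , a , id , L
id , id , a , id , Item
id , id , a , id , c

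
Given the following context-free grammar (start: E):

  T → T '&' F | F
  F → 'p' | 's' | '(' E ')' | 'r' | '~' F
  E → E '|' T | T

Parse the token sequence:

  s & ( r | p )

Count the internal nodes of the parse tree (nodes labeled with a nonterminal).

[E [T [T [F s]] & [F ( [E [E [T [F r]]] | [T [F p]]] )]]]

11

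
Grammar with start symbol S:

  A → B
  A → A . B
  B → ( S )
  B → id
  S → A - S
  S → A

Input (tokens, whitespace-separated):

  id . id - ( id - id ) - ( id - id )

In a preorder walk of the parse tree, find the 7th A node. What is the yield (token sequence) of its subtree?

id

[S [A [A [B id]] . [B id]] - [S [A [B ( [S [A [B id]] - [S [A [B id]]]] )]] - [S [A [B ( [S [A [B id]] - [S [A [B id]]]] )]]]]]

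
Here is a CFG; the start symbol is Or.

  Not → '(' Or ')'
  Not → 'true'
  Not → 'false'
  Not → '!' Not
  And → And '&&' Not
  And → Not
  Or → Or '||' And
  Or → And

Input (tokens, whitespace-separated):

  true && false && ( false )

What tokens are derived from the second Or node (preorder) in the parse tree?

false

[Or [And [And [And [Not true]] && [Not false]] && [Not ( [Or [And [Not false]]] )]]]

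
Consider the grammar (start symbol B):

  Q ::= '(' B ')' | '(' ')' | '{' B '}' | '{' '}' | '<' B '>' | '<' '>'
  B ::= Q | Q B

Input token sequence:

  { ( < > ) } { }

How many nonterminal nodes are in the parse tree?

[B [Q { [B [Q ( [B [Q < >]] )]] }] [B [Q { }]]]

8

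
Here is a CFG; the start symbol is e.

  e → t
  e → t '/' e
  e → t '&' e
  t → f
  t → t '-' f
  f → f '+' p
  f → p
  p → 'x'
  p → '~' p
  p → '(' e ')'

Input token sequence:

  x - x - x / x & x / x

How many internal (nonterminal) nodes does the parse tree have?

[e [t [t [t [f [p x]]] - [f [p x]]] - [f [p x]]] / [e [t [f [p x]]] & [e [t [f [p x]]] / [e [t [f [p x]]]]]]]

22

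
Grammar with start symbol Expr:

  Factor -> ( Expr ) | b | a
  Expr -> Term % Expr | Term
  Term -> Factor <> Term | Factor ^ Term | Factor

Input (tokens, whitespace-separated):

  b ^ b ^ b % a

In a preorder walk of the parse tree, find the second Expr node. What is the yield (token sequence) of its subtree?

a

[Expr [Term [Factor b] ^ [Term [Factor b] ^ [Term [Factor b]]]] % [Expr [Term [Factor a]]]]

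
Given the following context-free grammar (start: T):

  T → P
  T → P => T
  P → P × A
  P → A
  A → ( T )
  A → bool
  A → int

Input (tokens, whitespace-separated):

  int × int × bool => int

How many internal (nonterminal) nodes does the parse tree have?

10

[T [P [P [P [A int]] × [A int]] × [A bool]] => [T [P [A int]]]]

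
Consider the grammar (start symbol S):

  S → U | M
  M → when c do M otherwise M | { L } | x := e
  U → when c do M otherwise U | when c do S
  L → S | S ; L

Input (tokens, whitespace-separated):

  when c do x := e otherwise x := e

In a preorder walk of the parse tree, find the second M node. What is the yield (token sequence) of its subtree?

x := e

[S [M when c do [M x := e] otherwise [M x := e]]]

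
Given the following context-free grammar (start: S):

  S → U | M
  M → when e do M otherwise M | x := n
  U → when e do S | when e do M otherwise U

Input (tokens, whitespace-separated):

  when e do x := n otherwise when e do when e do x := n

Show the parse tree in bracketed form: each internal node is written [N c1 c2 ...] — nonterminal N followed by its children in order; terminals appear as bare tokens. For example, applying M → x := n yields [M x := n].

[S [U when e do [M x := n] otherwise [U when e do [S [U when e do [S [M x := n]]]]]]]

S
U
when e do M otherwise U
when e do x := n otherwise U
when e do x := n otherwise when e do S
when e do x := n otherwise when e do U
when e do x := n otherwise when e do when e do S
when e do x := n otherwise when e do when e do M
when e do x := n otherwise when e do when e do x := n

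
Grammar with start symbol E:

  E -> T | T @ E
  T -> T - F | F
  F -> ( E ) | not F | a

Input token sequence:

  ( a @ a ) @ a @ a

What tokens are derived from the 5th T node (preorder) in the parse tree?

[E [T [F ( [E [T [F a]] @ [E [T [F a]]]] )]] @ [E [T [F a]] @ [E [T [F a]]]]]

a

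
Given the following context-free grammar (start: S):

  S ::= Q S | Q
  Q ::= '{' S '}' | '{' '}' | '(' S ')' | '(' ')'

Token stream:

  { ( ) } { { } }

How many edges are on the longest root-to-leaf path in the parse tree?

[S [Q { [S [Q ( )]] }] [S [Q { [S [Q { }]] }]]]

5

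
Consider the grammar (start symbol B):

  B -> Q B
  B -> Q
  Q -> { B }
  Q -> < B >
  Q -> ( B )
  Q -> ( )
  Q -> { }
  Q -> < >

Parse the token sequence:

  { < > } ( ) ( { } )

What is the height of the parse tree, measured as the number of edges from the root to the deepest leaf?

6

[B [Q { [B [Q < >]] }] [B [Q ( )] [B [Q ( [B [Q { }]] )]]]]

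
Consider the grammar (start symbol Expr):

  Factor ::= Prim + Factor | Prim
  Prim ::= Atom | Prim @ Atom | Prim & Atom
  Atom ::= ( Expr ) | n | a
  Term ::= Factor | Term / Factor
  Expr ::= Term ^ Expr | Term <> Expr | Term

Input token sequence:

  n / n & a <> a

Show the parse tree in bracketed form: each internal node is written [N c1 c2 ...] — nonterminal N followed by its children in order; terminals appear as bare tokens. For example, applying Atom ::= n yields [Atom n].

Expr
Term <> Expr
Term / Factor <> Expr
Factor / Factor <> Expr
Prim / Factor <> Expr
Atom / Factor <> Expr
n / Factor <> Expr
n / Prim <> Expr
n / Prim & Atom <> Expr
n / Atom & Atom <> Expr
n / n & Atom <> Expr
n / n & a <> Expr
n / n & a <> Term
n / n & a <> Factor
n / n & a <> Prim
n / n & a <> Atom
n / n & a <> a

[Expr [Term [Term [Factor [Prim [Atom n]]]] / [Factor [Prim [Prim [Atom n]] & [Atom a]]]] <> [Expr [Term [Factor [Prim [Atom a]]]]]]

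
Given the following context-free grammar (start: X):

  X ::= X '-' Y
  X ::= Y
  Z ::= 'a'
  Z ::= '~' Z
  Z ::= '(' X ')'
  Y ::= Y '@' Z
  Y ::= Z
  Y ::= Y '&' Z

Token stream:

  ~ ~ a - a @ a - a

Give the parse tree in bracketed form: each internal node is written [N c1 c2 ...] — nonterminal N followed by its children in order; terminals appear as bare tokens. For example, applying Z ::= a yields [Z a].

X
X - Y
X - Y - Y
Y - Y - Y
Z - Y - Y
~ Z - Y - Y
~ ~ Z - Y - Y
~ ~ a - Y - Y
~ ~ a - Y @ Z - Y
~ ~ a - Z @ Z - Y
~ ~ a - a @ Z - Y
~ ~ a - a @ a - Y
~ ~ a - a @ a - Z
~ ~ a - a @ a - a

[X [X [X [Y [Z ~ [Z ~ [Z a]]]]] - [Y [Y [Z a]] @ [Z a]]] - [Y [Z a]]]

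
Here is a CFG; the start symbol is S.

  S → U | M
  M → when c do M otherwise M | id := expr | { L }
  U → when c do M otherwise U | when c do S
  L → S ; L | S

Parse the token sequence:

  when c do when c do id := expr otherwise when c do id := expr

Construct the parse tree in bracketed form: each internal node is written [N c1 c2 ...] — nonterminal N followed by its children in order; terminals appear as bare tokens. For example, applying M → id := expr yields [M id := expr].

S
U
when c do S
when c do U
when c do when c do M otherwise U
when c do when c do id := expr otherwise U
when c do when c do id := expr otherwise when c do S
when c do when c do id := expr otherwise when c do M
when c do when c do id := expr otherwise when c do id := expr

[S [U when c do [S [U when c do [M id := expr] otherwise [U when c do [S [M id := expr]]]]]]]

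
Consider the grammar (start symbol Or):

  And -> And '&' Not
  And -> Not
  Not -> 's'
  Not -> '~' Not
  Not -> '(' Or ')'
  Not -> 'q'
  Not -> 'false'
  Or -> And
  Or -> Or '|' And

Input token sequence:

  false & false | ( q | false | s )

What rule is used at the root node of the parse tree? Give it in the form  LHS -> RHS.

[Or [Or [And [And [Not false]] & [Not false]]] | [And [Not ( [Or [Or [Or [And [Not q]]] | [And [Not false]]] | [And [Not s]]] )]]]

Or -> Or '|' And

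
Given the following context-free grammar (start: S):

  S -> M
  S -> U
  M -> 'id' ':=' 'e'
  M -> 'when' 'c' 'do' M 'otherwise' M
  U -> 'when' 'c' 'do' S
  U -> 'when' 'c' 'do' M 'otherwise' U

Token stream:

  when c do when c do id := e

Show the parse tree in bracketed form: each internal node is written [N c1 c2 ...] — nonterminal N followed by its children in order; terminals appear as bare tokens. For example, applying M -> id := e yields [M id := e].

[S [U when c do [S [U when c do [S [M id := e]]]]]]

S
U
when c do S
when c do U
when c do when c do S
when c do when c do M
when c do when c do id := e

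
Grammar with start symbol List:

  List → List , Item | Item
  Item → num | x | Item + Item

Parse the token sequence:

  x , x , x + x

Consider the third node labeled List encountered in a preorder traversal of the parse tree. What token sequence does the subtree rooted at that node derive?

[List [List [List [Item x]] , [Item x]] , [Item [Item x] + [Item x]]]

x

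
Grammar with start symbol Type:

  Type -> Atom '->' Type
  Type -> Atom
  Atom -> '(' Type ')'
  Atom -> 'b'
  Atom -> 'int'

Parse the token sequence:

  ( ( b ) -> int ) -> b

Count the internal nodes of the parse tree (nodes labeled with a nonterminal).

[Type [Atom ( [Type [Atom ( [Type [Atom b]] )] -> [Type [Atom int]]] )] -> [Type [Atom b]]]

10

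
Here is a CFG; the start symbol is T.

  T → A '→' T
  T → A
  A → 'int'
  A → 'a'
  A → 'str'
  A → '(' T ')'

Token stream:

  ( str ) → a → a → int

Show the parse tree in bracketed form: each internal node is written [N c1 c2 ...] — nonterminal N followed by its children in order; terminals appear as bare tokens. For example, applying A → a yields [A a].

[T [A ( [T [A str]] )] → [T [A a] → [T [A a] → [T [A int]]]]]

T
A → T
( T ) → T
( A ) → T
( str ) → T
( str ) → A → T
( str ) → a → T
( str ) → a → A → T
( str ) → a → a → T
( str ) → a → a → A
( str ) → a → a → int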